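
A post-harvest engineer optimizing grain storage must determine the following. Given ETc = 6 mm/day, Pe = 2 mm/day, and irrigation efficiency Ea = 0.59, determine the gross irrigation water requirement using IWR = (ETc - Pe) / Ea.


IWR = (ETc - Pe) / Ea
    = (6 - 2) / 0.59
    = 4 / 0.59
    = 6.78 mm/day


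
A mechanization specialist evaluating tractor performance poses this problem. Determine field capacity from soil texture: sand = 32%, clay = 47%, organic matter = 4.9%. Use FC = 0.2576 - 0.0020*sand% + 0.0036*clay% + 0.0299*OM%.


FC = 0.2576 - 0.0020*32 + 0.0036*47 + 0.0299*4.9
   = 0.2576 - 0.0640 + 0.1692 + 0.1465
   = 0.5093


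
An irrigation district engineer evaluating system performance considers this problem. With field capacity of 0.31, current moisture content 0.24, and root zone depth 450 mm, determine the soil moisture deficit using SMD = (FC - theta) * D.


SMD = (FC - theta) * D
    = (0.31 - 0.24) * 450
    = 0.070 * 450
    = 31.50 mm


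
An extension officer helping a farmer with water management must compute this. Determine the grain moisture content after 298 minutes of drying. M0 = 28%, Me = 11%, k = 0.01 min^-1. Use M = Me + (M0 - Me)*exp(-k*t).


M = Me + (M0 - Me) * e^(-k*t)
  = 11 + (28 - 11) * e^(-0.01*298)
  = 11 + 17 * e^(-2.980)
  = 11 + 17 * 0.05079
  = 11 + 0.8635
  = 11.86%


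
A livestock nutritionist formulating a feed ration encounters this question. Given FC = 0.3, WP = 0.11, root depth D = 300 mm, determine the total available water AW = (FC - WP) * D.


AW = (FC - WP) * D
   = (0.3 - 0.11) * 300
   = 0.19 * 300
   = 57 mm


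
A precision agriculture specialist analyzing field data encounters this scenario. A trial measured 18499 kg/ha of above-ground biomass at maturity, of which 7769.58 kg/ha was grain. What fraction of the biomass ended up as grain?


HI = grain_yield / biomass
   = 7769.58 / 18499
   = 0.42


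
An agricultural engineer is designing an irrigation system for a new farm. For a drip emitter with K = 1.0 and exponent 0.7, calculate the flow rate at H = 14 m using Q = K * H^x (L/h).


Q = K * H^x
  = 1.0 * 14^0.7
  = 1.0 * 6.3429
  = 6.34 L/h


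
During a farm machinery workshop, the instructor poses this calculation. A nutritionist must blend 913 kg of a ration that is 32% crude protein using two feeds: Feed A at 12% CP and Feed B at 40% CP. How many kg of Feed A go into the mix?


parts_A = CP_b - target = 40 - 32 = 8
parts_B = target - CP_a = 32 - 12 = 20
total_parts = 8 + 20 = 28
Feed A = 913 * 8 / 28 = 260.86 kg
Feed B = 913 * 20 / 28 = 652.14 kg

260.86 kg


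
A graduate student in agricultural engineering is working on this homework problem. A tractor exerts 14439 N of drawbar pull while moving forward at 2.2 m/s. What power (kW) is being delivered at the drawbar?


P = F * v / 1000
  = 14439 * 2.2 / 1000
  = 31765.80 / 1000
  = 31.77 kW


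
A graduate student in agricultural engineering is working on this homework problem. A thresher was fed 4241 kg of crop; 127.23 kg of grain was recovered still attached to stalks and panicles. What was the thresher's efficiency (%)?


eta = (total - unthreshed) / total * 100
    = (4241 - 127.23) / 4241 * 100
    = 4113.77 / 4241 * 100
    = 97%


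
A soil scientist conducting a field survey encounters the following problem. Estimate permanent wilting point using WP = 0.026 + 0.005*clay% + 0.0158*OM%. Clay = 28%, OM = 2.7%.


WP = 0.026 + 0.005*28 + 0.0158*2.7
   = 0.026 + 0.1400 + 0.0427
   = 0.2087


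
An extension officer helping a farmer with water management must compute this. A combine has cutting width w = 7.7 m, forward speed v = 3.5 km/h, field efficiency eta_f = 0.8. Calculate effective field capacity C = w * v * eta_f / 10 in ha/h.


C = w * v * eta_f / 10
  = 7.7 * 3.5 * 0.8 / 10
  = 21.56 / 10
  = 2.16 ha/h


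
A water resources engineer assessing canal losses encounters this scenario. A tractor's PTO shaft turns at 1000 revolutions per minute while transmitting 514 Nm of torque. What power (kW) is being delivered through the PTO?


P = 2*pi*n*T / 60000
  = 2*pi * 1000 * 514 / 60000
  = 3229557.25 / 60000
  = 53.83 kW


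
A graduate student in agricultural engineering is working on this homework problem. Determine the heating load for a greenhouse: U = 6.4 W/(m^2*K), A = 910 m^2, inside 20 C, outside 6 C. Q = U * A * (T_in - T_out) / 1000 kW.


dT = 20 - (6) = 14 K
Q = U * A * dT
  = 6.4 * 910 * 14
  = 81536 W = 81.54 kW


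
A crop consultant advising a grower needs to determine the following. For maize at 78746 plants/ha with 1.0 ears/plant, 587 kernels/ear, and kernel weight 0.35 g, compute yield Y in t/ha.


Y = density * ears * kernels * kw
  = 78746 * 1.0 * 587 * 0.35 g/ha
  = 16178365.70 g/ha
  = 16178.37 kg/ha = 16.18 t/ha


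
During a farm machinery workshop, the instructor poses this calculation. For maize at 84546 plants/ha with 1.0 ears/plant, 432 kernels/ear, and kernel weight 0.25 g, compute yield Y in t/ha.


Y = density * ears * kernels * kw
  = 84546 * 1.0 * 432 * 0.25 g/ha
  = 9130968 g/ha
  = 9130.97 kg/ha = 9.13 t/ha


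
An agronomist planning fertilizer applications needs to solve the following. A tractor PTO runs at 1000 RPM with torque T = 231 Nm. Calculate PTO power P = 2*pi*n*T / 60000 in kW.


P = 2*pi*n*T / 60000
  = 2*pi * 1000 * 231 / 60000
  = 1451415.81 / 60000
  = 24.19 kW


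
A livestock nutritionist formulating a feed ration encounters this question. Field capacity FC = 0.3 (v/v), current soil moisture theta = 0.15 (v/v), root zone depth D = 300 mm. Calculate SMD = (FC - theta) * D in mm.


SMD = (FC - theta) * D
    = (0.3 - 0.15) * 300
    = 0.150 * 300
    = 45 mm


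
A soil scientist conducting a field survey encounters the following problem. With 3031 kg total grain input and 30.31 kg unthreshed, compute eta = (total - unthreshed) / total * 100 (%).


eta = (total - unthreshed) / total * 100
    = (3031 - 30.31) / 3031 * 100
    = 3000.69 / 3031 * 100
    = 99%


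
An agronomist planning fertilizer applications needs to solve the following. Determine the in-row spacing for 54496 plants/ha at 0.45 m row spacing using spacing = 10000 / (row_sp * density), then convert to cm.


spacing = 10000 / (row_sp * density)
        = 10000 / (0.45 * 54496)
        = 10000 / 24523.20
        = 0.40778 m = 40.78 cm


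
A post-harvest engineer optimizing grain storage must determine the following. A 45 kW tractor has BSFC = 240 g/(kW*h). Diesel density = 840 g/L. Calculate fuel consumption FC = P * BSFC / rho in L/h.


FC = P * BSFC / rho_fuel
   = 45 * 240 / 840
   = 10800 / 840
   = 12.86 L/h


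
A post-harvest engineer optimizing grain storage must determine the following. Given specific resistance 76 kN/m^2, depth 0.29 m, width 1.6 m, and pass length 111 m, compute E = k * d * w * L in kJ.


E = k * d * w * L
  = 76 * 0.29 * 1.6 * 111
  = 3914.30 kJ


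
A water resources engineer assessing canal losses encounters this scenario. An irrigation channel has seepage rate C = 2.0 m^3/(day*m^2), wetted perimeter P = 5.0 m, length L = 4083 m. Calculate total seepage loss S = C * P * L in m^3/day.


S = C * P * L
  = 2.0 * 5.0 * 4083
  = 40830 m^3/day


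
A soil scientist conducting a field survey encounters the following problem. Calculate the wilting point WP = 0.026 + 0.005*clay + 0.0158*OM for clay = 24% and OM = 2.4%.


WP = 0.026 + 0.005*24 + 0.0158*2.4
   = 0.026 + 0.1200 + 0.0379
   = 0.1839


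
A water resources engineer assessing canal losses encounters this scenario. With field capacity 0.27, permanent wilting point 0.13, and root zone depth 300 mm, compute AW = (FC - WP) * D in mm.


AW = (FC - WP) * D
   = (0.27 - 0.13) * 300
   = 0.14 * 300
   = 42 mm


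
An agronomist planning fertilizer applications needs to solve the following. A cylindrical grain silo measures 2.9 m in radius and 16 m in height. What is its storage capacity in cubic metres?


V = pi * r^2 * h
  = pi * 2.9^2 * 16
  = pi * 8.41 * 16
  = 422.73 m^3


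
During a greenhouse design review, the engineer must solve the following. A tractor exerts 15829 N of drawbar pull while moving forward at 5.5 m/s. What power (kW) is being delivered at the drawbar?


P = F * v / 1000
  = 15829 * 5.5 / 1000
  = 87059.50 / 1000
  = 87.06 kW


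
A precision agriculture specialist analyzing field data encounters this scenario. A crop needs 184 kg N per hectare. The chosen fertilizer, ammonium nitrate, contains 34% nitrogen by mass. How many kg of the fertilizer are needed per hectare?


Rate = N_required / (N_content / 100)
     = 184 / (34 / 100)
     = 184 / 0.34
     = 541.18 kg/ha


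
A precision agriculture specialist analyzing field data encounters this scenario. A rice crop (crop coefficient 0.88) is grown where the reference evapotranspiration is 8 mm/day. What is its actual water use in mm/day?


ETc = Kc * ET0
    = 0.88 * 8
    = 7.04 mm/day


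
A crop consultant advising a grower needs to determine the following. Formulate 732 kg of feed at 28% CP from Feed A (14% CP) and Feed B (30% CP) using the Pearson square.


parts_A = CP_b - target = 30 - 28 = 2
parts_B = target - CP_a = 28 - 14 = 14
total_parts = 2 + 14 = 16
Feed A = 732 * 2 / 16 = 91.50 kg
Feed B = 732 * 14 / 16 = 640.50 kg

91.50 kg


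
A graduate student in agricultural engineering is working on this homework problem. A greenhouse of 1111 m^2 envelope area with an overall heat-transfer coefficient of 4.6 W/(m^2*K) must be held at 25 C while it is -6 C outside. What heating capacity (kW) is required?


dT = 25 - (-6) = 31 K
Q = U * A * dT
  = 4.6 * 1111 * 31
  = 158428.60 W = 158.43 kW


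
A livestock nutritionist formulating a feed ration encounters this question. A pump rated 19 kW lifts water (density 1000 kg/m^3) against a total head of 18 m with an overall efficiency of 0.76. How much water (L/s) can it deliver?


Q = (P * 1000 * eta) / (rho * g * H)
  = (19 * 1000 * 0.76) / (1000 * 9.81 * 18)
  = 14440 / 176580
  = 0.08178 m^3/s = 81.78 L/s


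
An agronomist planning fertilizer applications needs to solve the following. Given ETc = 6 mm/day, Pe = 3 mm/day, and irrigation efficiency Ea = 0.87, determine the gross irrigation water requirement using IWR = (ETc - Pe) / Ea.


IWR = (ETc - Pe) / Ea
    = (6 - 3) / 0.87
    = 3 / 0.87
    = 3.45 mm/day


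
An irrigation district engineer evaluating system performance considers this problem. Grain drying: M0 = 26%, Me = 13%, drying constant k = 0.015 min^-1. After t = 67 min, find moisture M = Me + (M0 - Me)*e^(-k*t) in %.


M = Me + (M0 - Me) * e^(-k*t)
  = 13 + (26 - 13) * e^(-0.015*67)
  = 13 + 13 * e^(-1.005)
  = 13 + 13 * 0.36604
  = 13 + 4.7586
  = 17.76%


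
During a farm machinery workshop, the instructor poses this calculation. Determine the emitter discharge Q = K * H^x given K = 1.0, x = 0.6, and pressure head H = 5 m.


Q = K * H^x
  = 1.0 * 5^0.6
  = 1.0 * 2.6265
  = 2.63 L/h


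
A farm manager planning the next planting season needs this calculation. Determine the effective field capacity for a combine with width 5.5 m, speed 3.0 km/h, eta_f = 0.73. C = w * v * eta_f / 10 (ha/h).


C = w * v * eta_f / 10
  = 5.5 * 3.0 * 0.73 / 10
  = 12.05 / 10
  = 1.20 ha/h


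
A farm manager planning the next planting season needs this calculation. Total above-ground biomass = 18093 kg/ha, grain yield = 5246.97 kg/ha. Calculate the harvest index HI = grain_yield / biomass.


HI = grain_yield / biomass
   = 5246.97 / 18093
   = 0.29


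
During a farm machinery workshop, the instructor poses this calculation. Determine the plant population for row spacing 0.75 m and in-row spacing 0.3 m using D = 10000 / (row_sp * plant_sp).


D = 10000 / (row_sp * plant_sp)
  = 10000 / (0.75 * 0.3)
  = 10000 / 0.2250
  = 44444.44 plants/ha


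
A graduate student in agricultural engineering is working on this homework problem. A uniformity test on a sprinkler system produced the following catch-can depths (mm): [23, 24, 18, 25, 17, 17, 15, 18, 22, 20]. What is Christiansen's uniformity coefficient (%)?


xbar = 199 / 10 = 19.900
sum|xi - xbar| = 29
CU = 100 * (1 - 29 / (10 * 19.900))
   = 100 * (1 - 0.1457)
   = 85.43%


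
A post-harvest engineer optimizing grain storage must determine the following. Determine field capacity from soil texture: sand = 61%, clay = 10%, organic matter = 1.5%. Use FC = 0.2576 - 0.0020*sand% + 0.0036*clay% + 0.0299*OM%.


FC = 0.2576 - 0.0020*61 + 0.0036*10 + 0.0299*1.5
   = 0.2576 - 0.1220 + 0.0360 + 0.0449
   = 0.2165


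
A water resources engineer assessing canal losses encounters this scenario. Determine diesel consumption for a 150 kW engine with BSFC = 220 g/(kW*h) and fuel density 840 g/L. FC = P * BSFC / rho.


FC = P * BSFC / rho_fuel
   = 150 * 220 / 840
   = 33000 / 840
   = 39.29 L/h


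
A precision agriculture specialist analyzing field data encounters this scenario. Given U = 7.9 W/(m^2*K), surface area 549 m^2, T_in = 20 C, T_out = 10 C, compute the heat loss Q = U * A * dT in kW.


dT = 20 - (10) = 10 K
Q = U * A * dT
  = 7.9 * 549 * 10
  = 43371 W = 43.37 kW


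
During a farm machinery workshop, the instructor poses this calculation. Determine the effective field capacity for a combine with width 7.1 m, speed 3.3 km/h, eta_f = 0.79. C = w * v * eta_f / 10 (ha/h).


C = w * v * eta_f / 10
  = 7.1 * 3.3 * 0.79 / 10
  = 18.51 / 10
  = 1.85 ha/h


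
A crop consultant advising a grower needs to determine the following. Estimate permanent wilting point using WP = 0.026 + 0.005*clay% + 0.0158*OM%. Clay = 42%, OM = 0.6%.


WP = 0.026 + 0.005*42 + 0.0158*0.6
   = 0.026 + 0.2100 + 0.0095
   = 0.2455


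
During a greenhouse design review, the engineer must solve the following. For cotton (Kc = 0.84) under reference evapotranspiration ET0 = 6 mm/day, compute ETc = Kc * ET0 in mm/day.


ETc = Kc * ET0
    = 0.84 * 6
    = 5.04 mm/day


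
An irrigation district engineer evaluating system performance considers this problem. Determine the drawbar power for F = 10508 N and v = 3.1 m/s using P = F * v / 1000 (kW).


P = F * v / 1000
  = 10508 * 3.1 / 1000
  = 32574.80 / 1000
  = 32.57 kW


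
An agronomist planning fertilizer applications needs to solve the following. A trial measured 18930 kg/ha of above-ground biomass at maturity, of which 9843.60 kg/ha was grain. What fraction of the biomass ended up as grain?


HI = grain_yield / biomass
   = 9843.60 / 18930
   = 0.52


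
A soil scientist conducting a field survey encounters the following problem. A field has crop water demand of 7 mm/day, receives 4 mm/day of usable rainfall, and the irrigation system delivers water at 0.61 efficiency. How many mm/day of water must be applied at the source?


IWR = (ETc - Pe) / Ea
    = (7 - 4) / 0.61
    = 3 / 0.61
    = 4.92 mm/day


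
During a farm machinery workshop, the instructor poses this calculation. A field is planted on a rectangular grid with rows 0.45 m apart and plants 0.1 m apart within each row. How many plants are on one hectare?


D = 10000 / (row_sp * plant_sp)
  = 10000 / (0.45 * 0.1)
  = 10000 / 0.0450
  = 222222.22 plants/ha


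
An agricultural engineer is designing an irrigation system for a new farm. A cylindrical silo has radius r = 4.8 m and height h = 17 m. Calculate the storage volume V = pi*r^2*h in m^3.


V = pi * r^2 * h
  = pi * 4.8^2 * 17
  = pi * 23.04 * 17
  = 1230.50 m^3


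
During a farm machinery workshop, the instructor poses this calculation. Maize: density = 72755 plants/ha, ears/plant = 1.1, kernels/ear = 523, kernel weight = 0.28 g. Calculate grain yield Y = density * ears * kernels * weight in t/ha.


Y = density * ears * kernels * kw
  = 72755 * 1.1 * 523 * 0.28 g/ha
  = 11719666.42 g/ha
  = 11719.67 kg/ha = 11.72 t/ha


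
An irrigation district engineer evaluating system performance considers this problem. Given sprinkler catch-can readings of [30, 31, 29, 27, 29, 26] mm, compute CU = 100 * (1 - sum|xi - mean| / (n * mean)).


xbar = 172 / 6 = 28.667
sum|xi - xbar| = 8.667
CU = 100 * (1 - 8.667 / (6 * 28.667))
   = 100 * (1 - 0.0504)
   = 94.96%


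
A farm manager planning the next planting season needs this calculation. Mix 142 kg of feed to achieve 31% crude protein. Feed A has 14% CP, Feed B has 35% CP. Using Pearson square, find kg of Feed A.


parts_A = CP_b - target = 35 - 31 = 4
parts_B = target - CP_a = 31 - 14 = 17
total_parts = 4 + 17 = 21
Feed A = 142 * 4 / 21 = 27.05 kg
Feed B = 142 * 17 / 21 = 114.95 kg

27.05 kg


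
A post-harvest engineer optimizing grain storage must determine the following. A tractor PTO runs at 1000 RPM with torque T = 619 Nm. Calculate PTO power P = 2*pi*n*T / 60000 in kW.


P = 2*pi*n*T / 60000
  = 2*pi * 1000 * 619 / 60000
  = 3889291.71 / 60000
  = 64.82 kW


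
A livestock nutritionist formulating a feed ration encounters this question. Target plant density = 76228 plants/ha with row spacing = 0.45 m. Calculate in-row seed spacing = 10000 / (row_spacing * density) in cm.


spacing = 10000 / (row_sp * density)
        = 10000 / (0.45 * 76228)
        = 10000 / 34302.60
        = 0.29152 m = 29.15 cm


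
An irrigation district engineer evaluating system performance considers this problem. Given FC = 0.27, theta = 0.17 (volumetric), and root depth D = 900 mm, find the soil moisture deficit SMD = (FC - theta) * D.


SMD = (FC - theta) * D
    = (0.27 - 0.17) * 900
    = 0.100 * 900
    = 90 mm


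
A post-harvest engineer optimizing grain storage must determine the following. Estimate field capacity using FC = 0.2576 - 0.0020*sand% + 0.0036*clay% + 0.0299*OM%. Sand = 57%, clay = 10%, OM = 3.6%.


FC = 0.2576 - 0.0020*57 + 0.0036*10 + 0.0299*3.6
   = 0.2576 - 0.1140 + 0.0360 + 0.1076
   = 0.2872


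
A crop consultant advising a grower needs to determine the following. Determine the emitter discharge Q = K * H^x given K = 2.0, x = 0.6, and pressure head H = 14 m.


Q = K * H^x
  = 2.0 * 14^0.6
  = 2.0 * 4.8717
  = 9.74 L/h


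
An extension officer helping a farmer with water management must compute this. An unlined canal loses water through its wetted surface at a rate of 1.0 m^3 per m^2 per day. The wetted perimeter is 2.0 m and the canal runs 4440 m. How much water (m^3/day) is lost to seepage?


S = C * P * L
  = 1.0 * 2.0 * 4440
  = 8880 m^3/day


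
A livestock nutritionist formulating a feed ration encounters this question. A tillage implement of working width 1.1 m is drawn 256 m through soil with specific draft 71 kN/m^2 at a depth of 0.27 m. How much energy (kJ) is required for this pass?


E = k * d * w * L
  = 71 * 0.27 * 1.1 * 256
  = 5398.27 kJ


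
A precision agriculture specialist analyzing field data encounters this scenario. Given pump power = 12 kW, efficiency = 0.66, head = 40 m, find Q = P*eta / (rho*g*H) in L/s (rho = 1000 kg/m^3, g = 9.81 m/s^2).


Q = (P * 1000 * eta) / (rho * g * H)
  = (12 * 1000 * 0.66) / (1000 * 9.81 * 40)
  = 7920 / 392400
  = 0.02018 m^3/s = 20.18 L/s


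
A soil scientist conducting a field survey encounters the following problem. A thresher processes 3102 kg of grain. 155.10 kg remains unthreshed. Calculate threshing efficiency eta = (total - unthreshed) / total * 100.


eta = (total - unthreshed) / total * 100
    = (3102 - 155.10) / 3102 * 100
    = 2946.90 / 3102 * 100
    = 95%


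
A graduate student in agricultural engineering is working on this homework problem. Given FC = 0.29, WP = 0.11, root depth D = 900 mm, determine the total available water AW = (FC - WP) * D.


AW = (FC - WP) * D
   = (0.29 - 0.11) * 900
   = 0.18 * 900
   = 162 mm


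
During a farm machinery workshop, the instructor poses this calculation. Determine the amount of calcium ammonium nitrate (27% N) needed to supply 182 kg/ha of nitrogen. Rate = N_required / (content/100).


Rate = N_required / (N_content / 100)
     = 182 / (27 / 100)
     = 182 / 0.27
     = 674.07 kg/ha


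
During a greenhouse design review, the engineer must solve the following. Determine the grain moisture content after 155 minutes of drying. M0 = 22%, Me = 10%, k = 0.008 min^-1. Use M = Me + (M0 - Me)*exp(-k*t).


M = Me + (M0 - Me) * e^(-k*t)
  = 10 + (22 - 10) * e^(-0.008*155)
  = 10 + 12 * e^(-1.240)
  = 10 + 12 * 0.28938
  = 10 + 3.4726
  = 13.47%


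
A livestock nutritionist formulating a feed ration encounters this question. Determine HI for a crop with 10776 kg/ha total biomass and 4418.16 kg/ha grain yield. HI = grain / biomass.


HI = grain_yield / biomass
   = 4418.16 / 10776
   = 0.41


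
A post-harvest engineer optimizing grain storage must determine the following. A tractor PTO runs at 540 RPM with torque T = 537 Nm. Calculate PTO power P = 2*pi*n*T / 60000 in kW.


P = 2*pi*n*T / 60000
  = 2*pi * 540 * 537 / 60000
  = 1821998.08 / 60000
  = 30.37 kW


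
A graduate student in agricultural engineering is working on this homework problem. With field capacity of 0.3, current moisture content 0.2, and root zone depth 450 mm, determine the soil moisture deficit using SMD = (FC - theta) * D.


SMD = (FC - theta) * D
    = (0.3 - 0.2) * 450
    = 0.100 * 450
    = 45 mm


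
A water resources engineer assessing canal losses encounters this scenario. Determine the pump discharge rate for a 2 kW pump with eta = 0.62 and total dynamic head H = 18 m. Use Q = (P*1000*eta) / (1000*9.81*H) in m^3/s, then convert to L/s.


Q = (P * 1000 * eta) / (rho * g * H)
  = (2 * 1000 * 0.62) / (1000 * 9.81 * 18)
  = 1240 / 176580
  = 0.00702 m^3/s = 7.02 L/s


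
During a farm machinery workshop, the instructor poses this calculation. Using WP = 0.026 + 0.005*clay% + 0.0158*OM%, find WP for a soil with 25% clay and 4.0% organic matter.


WP = 0.026 + 0.005*25 + 0.0158*4.0
   = 0.026 + 0.1250 + 0.0632
   = 0.2142


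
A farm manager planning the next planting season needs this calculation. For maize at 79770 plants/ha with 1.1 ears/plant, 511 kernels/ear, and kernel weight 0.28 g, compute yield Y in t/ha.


Y = density * ears * kernels * kw
  = 79770 * 1.1 * 511 * 0.28 g/ha
  = 12554840.76 g/ha
  = 12554.84 kg/ha = 12.55 t/ha


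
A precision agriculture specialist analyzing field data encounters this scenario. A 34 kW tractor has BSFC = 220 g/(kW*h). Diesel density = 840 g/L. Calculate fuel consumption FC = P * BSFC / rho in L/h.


FC = P * BSFC / rho_fuel
   = 34 * 220 / 840
   = 7480 / 840
   = 8.90 L/h


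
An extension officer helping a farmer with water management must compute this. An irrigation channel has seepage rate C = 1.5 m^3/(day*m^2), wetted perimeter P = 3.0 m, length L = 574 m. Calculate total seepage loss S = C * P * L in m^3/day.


S = C * P * L
  = 1.5 * 3.0 * 574
  = 2583 m^3/day


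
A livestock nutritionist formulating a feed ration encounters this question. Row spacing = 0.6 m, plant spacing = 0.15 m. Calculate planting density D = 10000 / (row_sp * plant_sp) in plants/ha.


D = 10000 / (row_sp * plant_sp)
  = 10000 / (0.6 * 0.15)
  = 10000 / 0.0900
  = 111111.11 plants/ha


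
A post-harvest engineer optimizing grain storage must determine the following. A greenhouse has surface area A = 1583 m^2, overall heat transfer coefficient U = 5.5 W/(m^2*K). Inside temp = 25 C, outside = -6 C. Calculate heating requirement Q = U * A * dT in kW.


dT = 25 - (-6) = 31 K
Q = U * A * dT
  = 5.5 * 1583 * 31
  = 269901.50 W = 269.90 kW


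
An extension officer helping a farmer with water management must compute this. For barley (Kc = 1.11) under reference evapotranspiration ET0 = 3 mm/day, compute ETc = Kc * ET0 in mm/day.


ETc = Kc * ET0
    = 1.11 * 3
    = 3.33 mm/day


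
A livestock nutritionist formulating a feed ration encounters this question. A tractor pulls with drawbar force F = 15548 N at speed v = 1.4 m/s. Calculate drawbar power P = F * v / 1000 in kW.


P = F * v / 1000
  = 15548 * 1.4 / 1000
  = 21767.20 / 1000
  = 21.77 kW


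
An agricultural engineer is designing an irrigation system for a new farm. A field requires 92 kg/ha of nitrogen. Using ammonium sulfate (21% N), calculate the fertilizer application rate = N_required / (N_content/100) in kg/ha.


Rate = N_required / (N_content / 100)
     = 92 / (21 / 100)
     = 92 / 0.21
     = 438.10 kg/ha


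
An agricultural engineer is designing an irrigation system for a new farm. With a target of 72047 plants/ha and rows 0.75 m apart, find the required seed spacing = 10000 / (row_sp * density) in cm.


spacing = 10000 / (row_sp * density)
        = 10000 / (0.75 * 72047)
        = 10000 / 54035.25
        = 0.18506 m = 18.51 cm


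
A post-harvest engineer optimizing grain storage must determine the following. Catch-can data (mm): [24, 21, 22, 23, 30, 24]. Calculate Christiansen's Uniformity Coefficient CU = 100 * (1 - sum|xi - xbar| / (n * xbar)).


xbar = 144 / 6 = 24
sum|xi - xbar| = 12
CU = 100 * (1 - 12 / (6 * 24))
   = 100 * (1 - 0.0833)
   = 91.67%


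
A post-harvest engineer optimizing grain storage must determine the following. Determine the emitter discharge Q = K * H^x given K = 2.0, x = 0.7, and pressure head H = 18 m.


Q = K * H^x
  = 2.0 * 18^0.7
  = 2.0 * 7.5629
  = 15.13 L/h


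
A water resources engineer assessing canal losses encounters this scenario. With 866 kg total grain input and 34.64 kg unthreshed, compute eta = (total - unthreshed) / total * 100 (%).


eta = (total - unthreshed) / total * 100
    = (866 - 34.64) / 866 * 100
    = 831.36 / 866 * 100
    = 96%


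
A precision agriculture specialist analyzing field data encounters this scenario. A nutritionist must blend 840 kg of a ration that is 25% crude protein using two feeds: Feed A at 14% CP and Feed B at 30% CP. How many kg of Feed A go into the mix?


parts_A = CP_b - target = 30 - 25 = 5
parts_B = target - CP_a = 25 - 14 = 11
total_parts = 5 + 11 = 16
Feed A = 840 * 5 / 16 = 262.50 kg
Feed B = 840 * 11 / 16 = 577.50 kg

262.50 kg


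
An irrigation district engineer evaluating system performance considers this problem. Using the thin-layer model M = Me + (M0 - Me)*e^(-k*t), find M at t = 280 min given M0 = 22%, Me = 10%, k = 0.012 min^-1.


M = Me + (M0 - Me) * e^(-k*t)
  = 10 + (22 - 10) * e^(-0.012*280)
  = 10 + 12 * e^(-3.360)
  = 10 + 12 * 0.03474
  = 10 + 0.4168
  = 10.42%


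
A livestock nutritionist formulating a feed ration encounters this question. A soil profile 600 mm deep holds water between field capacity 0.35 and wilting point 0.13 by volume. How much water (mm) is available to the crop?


AW = (FC - WP) * D
   = (0.35 - 0.13) * 600
   = 0.22 * 600
   = 132 mm


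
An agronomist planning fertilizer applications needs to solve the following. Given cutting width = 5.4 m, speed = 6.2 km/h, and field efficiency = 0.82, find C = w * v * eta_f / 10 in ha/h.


C = w * v * eta_f / 10
  = 5.4 * 6.2 * 0.82 / 10
  = 27.45 / 10
  = 2.75 ha/h


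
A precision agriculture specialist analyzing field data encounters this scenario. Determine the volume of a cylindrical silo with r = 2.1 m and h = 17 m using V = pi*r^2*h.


V = pi * r^2 * h
  = pi * 2.1^2 * 17
  = pi * 4.41 * 17
  = 235.53 m^3


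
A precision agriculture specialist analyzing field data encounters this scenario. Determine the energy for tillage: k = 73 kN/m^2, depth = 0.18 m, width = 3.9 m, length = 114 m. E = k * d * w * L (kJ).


E = k * d * w * L
  = 73 * 0.18 * 3.9 * 114
  = 5842.04 kJ


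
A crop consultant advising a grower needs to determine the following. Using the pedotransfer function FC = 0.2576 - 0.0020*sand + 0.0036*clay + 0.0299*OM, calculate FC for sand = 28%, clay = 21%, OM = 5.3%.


FC = 0.2576 - 0.0020*28 + 0.0036*21 + 0.0299*5.3
   = 0.2576 - 0.0560 + 0.0756 + 0.1585
   = 0.4357


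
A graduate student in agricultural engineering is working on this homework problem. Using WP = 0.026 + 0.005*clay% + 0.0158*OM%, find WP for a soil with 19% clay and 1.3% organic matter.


WP = 0.026 + 0.005*19 + 0.0158*1.3
   = 0.026 + 0.0950 + 0.0205
   = 0.1415


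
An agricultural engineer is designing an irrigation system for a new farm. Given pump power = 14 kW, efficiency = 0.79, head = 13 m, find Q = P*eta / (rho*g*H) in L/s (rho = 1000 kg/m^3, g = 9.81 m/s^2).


Q = (P * 1000 * eta) / (rho * g * H)
  = (14 * 1000 * 0.79) / (1000 * 9.81 * 13)
  = 11060 / 127530
  = 0.08672 m^3/s = 86.72 L/s


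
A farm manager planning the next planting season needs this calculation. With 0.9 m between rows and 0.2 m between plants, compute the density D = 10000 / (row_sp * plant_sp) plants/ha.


D = 10000 / (row_sp * plant_sp)
  = 10000 / (0.9 * 0.2)
  = 10000 / 0.1800
  = 55555.56 plants/ha


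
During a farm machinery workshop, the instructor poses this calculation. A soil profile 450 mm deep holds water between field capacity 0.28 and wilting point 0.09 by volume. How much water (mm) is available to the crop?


AW = (FC - WP) * D
   = (0.28 - 0.09) * 450
   = 0.19 * 450
   = 85.50 mm


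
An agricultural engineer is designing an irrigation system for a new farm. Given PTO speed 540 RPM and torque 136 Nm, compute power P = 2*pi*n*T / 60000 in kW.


P = 2*pi*n*T / 60000
  = 2*pi * 540 * 136 / 60000
  = 461437.13 / 60000
  = 7.69 kW


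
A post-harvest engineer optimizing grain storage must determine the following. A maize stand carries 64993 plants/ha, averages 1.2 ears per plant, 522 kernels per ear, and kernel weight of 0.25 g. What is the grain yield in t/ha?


Y = density * ears * kernels * kw
  = 64993 * 1.2 * 522 * 0.25 g/ha
  = 10177903.80 g/ha
  = 10177.90 kg/ha = 10.18 t/ha


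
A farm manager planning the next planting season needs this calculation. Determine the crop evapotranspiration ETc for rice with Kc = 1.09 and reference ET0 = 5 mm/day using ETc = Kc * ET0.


ETc = Kc * ET0
    = 1.09 * 5
    = 5.45 mm/day


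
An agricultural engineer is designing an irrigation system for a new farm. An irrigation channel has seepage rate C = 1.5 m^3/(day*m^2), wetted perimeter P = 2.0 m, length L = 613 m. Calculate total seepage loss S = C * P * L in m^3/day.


S = C * P * L
  = 1.5 * 2.0 * 613
  = 1839 m^3/day


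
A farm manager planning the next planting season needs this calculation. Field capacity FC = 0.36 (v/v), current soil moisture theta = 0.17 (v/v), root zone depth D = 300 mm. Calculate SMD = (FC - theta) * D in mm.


SMD = (FC - theta) * D
    = (0.36 - 0.17) * 300
    = 0.190 * 300
    = 57 mm


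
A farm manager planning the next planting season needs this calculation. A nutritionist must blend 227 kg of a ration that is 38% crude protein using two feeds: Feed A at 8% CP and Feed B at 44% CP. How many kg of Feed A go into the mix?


parts_A = CP_b - target = 44 - 38 = 6
parts_B = target - CP_a = 38 - 8 = 30
total_parts = 6 + 30 = 36
Feed A = 227 * 6 / 36 = 37.83 kg
Feed B = 227 * 30 / 36 = 189.17 kg

37.83 kg


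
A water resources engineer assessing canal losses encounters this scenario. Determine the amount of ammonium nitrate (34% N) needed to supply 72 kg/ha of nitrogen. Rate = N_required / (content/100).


Rate = N_required / (N_content / 100)
     = 72 / (34 / 100)
     = 72 / 0.34
     = 211.76 kg/ha


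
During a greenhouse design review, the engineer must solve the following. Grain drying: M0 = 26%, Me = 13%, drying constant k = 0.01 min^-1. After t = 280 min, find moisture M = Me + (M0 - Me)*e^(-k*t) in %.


M = Me + (M0 - Me) * e^(-k*t)
  = 13 + (26 - 13) * e^(-0.01*280)
  = 13 + 13 * e^(-2.800)
  = 13 + 13 * 0.06081
  = 13 + 0.7905
  = 13.79%


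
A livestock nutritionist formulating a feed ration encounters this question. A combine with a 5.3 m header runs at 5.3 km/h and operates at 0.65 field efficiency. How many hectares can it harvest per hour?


C = w * v * eta_f / 10
  = 5.3 * 5.3 * 0.65 / 10
  = 18.26 / 10
  = 1.83 ha/h


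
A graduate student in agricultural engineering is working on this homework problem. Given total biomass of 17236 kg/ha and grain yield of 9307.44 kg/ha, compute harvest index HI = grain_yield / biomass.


HI = grain_yield / biomass
   = 9307.44 / 17236
   = 0.54


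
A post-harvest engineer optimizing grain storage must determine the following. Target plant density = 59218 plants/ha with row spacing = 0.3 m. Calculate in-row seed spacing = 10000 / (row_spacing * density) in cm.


spacing = 10000 / (row_sp * density)
        = 10000 / (0.3 * 59218)
        = 10000 / 17765.40
        = 0.56289 m = 56.29 cm


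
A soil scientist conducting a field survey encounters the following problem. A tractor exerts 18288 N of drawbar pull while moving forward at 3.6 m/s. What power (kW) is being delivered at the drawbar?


P = F * v / 1000
  = 18288 * 3.6 / 1000
  = 65836.80 / 1000
  = 65.84 kW


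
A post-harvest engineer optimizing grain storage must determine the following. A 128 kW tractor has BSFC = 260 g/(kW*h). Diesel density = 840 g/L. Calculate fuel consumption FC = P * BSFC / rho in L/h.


FC = P * BSFC / rho_fuel
   = 128 * 260 / 840
   = 33280 / 840
   = 39.62 L/h


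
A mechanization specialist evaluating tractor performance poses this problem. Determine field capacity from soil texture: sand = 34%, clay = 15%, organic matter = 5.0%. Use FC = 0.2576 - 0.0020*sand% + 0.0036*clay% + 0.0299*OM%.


FC = 0.2576 - 0.0020*34 + 0.0036*15 + 0.0299*5.0
   = 0.2576 - 0.0680 + 0.0540 + 0.1495
   = 0.3931


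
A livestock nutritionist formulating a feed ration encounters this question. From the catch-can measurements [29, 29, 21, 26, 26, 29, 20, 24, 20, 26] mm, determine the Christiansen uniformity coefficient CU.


xbar = 250 / 10 = 25
sum|xi - xbar| = 30
CU = 100 * (1 - 30 / (10 * 25))
   = 100 * (1 - 0.1200)
   = 88%


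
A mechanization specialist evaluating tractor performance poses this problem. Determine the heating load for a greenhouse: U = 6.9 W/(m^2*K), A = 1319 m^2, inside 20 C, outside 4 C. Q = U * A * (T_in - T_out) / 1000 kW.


dT = 20 - (4) = 16 K
Q = U * A * dT
  = 6.9 * 1319 * 16
  = 145617.60 W = 145.62 kW


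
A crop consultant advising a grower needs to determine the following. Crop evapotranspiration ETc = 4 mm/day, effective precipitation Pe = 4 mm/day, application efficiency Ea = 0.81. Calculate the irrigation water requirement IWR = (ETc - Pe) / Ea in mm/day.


IWR = (ETc - Pe) / Ea
    = (4 - 4) / 0.81
    = 0 / 0.81
    = 0 mm/day


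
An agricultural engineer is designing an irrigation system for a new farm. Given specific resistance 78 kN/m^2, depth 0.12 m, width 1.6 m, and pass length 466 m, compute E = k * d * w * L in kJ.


E = k * d * w * L
  = 78 * 0.12 * 1.6 * 466
  = 6978.82 kJ


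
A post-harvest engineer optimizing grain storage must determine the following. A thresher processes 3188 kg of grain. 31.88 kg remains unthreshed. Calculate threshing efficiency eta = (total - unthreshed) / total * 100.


eta = (total - unthreshed) / total * 100
    = (3188 - 31.88) / 3188 * 100
    = 3156.12 / 3188 * 100
    = 99%


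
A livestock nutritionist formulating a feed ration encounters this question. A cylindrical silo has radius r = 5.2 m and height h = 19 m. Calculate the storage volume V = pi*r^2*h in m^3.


V = pi * r^2 * h
  = pi * 5.2^2 * 19
  = pi * 27.04 * 19
  = 1614.02 m^3


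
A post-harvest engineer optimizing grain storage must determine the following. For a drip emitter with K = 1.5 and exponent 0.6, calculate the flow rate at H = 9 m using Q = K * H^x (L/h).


Q = K * H^x
  = 1.5 * 9^0.6
  = 1.5 * 3.7372
  = 5.61 L/h


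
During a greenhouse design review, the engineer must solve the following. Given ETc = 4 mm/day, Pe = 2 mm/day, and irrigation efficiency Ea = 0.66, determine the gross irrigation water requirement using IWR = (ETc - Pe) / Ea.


IWR = (ETc - Pe) / Ea
    = (4 - 2) / 0.66
    = 2 / 0.66
    = 3.03 mm/day


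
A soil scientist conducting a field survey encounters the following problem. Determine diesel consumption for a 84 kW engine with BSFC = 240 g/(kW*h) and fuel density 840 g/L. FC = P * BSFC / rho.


FC = P * BSFC / rho_fuel
   = 84 * 240 / 840
   = 20160 / 840
   = 24 L/h


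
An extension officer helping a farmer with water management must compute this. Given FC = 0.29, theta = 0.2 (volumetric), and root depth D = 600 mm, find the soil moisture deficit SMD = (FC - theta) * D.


SMD = (FC - theta) * D
    = (0.29 - 0.2) * 600
    = 0.090 * 600
    = 54 mm


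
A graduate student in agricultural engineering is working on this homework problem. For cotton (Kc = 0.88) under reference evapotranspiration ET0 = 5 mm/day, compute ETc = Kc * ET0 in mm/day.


ETc = Kc * ET0
    = 0.88 * 5
    = 4.40 mm/day


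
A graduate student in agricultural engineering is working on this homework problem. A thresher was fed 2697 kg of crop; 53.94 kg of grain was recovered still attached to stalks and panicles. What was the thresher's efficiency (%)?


eta = (total - unthreshed) / total * 100
    = (2697 - 53.94) / 2697 * 100
    = 2643.06 / 2697 * 100
    = 98%


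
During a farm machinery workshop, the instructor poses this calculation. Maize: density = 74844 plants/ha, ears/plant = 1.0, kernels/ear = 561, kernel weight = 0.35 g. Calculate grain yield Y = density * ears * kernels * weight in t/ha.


Y = density * ears * kernels * kw
  = 74844 * 1.0 * 561 * 0.35 g/ha
  = 14695619.40 g/ha
  = 14695.62 kg/ha = 14.70 t/ha


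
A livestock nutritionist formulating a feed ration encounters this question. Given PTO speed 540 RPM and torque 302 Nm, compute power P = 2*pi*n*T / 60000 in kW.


P = 2*pi*n*T / 60000
  = 2*pi * 540 * 302 / 60000
  = 1024661.86 / 60000
  = 17.08 kW


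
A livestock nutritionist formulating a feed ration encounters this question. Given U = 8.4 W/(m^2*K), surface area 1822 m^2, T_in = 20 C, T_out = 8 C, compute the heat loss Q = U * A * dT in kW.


dT = 20 - (8) = 12 K
Q = U * A * dT
  = 8.4 * 1822 * 12
  = 183657.60 W = 183.66 kW


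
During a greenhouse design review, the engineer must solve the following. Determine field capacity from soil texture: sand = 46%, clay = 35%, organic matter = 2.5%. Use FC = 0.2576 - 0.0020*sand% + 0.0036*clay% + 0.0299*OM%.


FC = 0.2576 - 0.0020*46 + 0.0036*35 + 0.0299*2.5
   = 0.2576 - 0.0920 + 0.1260 + 0.0748
   = 0.3664


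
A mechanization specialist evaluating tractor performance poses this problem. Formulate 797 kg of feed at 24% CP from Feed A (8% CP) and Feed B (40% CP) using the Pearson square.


parts_A = CP_b - target = 40 - 24 = 16
parts_B = target - CP_a = 24 - 8 = 16
total_parts = 16 + 16 = 32
Feed A = 797 * 16 / 32 = 398.50 kg
Feed B = 797 * 16 / 32 = 398.50 kg


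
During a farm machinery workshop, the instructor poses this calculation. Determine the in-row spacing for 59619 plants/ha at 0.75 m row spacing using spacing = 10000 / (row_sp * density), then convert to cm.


spacing = 10000 / (row_sp * density)
        = 10000 / (0.75 * 59619)
        = 10000 / 44714.25
        = 0.22364 m = 22.36 cm


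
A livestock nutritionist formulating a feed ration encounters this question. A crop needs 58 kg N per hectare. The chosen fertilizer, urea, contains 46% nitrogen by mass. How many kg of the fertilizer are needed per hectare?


Rate = N_required / (N_content / 100)
     = 58 / (46 / 100)
     = 58 / 0.46
     = 126.09 kg/ha


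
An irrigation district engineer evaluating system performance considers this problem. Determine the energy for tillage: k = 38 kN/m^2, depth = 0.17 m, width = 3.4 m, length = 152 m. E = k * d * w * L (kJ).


E = k * d * w * L
  = 38 * 0.17 * 3.4 * 152
  = 3338.53 kJ


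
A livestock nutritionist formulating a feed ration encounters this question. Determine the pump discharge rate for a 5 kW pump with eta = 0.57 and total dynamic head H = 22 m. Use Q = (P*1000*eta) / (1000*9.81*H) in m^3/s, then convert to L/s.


Q = (P * 1000 * eta) / (rho * g * H)
  = (5 * 1000 * 0.57) / (1000 * 9.81 * 22)
  = 2850 / 215820
  = 0.01321 m^3/s = 13.21 L/s
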